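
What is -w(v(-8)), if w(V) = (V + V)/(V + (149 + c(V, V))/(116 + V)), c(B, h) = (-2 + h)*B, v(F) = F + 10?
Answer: -472/385 ≈ -1.2260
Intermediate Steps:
v(F) = 10 + F
c(B, h) = B*(-2 + h)
w(V) = 2*V/(V + (149 + V*(-2 + V))/(116 + V)) (w(V) = (V + V)/(V + (149 + V*(-2 + V))/(116 + V)) = (2*V)/(V + (149 + V*(-2 + V))/(116 + V)) = 2*V/(V + (149 + V*(-2 + V))/(116 + V)))
-w(v(-8)) = -2*(10 - 8)*(116 + (10 - 8))/(149 + 2*(10 - 8)² + 114*(10 - 8)) = -2*2*(116 + 2)/(149 + 2*2² + 114*2) = -2*2*118/(149 + 2*4 + 228) = -2*2*118/(149 + 8 + 228) = -2*2*118/385 = -1*472/385 = -472/385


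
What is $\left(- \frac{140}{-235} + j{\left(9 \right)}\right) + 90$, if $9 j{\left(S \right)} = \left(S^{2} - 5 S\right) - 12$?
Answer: $\frac{13150}{141} \approx 93.262$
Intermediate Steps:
$j{\left(S \right)} = - \frac{4}{3} - \frac{5 S}{9} + \frac{S^{2}}{9}$ ($j{\left(S \right)} = \frac{\left(S^{2} - 5 S\right) - 12}{9} = \frac{-12 + S^{2} - 5 S}{9} = - \frac{4}{3} - \frac{5 S}{9} + \frac{S^{2}}{9}$)
$\left(- \frac{140}{-235} + j{\left(9 \right)}\right) + 90 = \left(- \frac{140}{-235} - \left(\frac{19}{3} - 9\right)\right) + 90 = \left(\left(-140\right) \left(- \frac{1}{235}\right) - - \frac{8}{3}\right) + 90 = \left(\frac{28}{47} - - \frac{8}{3}\right) + 90 = \left(\frac{28}{47} + \frac{8}{3}\right) + 90 = \frac{460}{141} + 90 = \frac{13150}{141}$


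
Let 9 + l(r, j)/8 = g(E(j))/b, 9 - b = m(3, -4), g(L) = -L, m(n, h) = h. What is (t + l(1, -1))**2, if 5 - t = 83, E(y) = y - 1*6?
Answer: 3587236/169 ≈ 21226.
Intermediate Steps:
E(y) = -6 + y (E(y) = y - 6 = -6 + y)
b = 13 (b = 9 - 1*(-4) = 9 + 4 = 13)
l(r, j) = -888/13 - 8*j/13 (l(r, j) = -72 + 8*(-(-6 + j)/13) = -72 + 8*((6 - j)*(1/13)) = -72 + 8*(6/13 - j/13) = -72 + (48/13 - 8*j/13) = -888/13 - 8*j/13)
t = -78 (t = 5 - 1*83 = 5 - 83 = -78)
(t + l(1, -1))**2 = (-78 + (-888/13 - 8/13*(-1)))**2 = (-78 + (-888/13 + 8/13))**2 = (-78 - 880/13)**2 = (-1894/13)**2 = 3587236/169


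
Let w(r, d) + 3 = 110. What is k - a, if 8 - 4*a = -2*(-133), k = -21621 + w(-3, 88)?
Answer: -42899/2 ≈ -21450.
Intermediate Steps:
w(r, d) = 107 (w(r, d) = -3 + 110 = 107)
k = -21514 (k = -21621 + 107 = -21514)
a = -129/2 (a = 2 - (-1)*(-133)/2 = 2 - ¼*266 = 2 - 133/2 = -129/2 ≈ -64.500)
k - a = -21514 - 1*(-129/2) = -21514 + 129/2 = -42899/2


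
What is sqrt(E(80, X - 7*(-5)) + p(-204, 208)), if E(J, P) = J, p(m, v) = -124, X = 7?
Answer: 2*I*sqrt(11) ≈ 6.6332*I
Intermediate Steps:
sqrt(E(80, X - 7*(-5)) + p(-204, 208)) = sqrt(80 - 124) = sqrt(-44) = 2*I*sqrt(11)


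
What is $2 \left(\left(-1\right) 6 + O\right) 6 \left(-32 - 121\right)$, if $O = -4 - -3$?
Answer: $12852$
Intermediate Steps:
$O = -1$ ($O = -4 + \left(-2 + 5\right) = -4 + 3 = -1$)
$2 \left(\left(-1\right) 6 + O\right) 6 \left(-32 - 121\right) = 2 \left(\left(-1\right) 6 - 1\right) 6 \left(-32 - 121\right) = 2 \left(-6 - 1\right) 6 \left(-153\right) = 2 \left(-7\right) 6 \left(-153\right) = \left(-14\right) 6 \left(-153\right) = \left(-84\right) \left(-153\right) = 12852$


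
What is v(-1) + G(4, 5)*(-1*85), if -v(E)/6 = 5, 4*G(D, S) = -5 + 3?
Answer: 25/2 ≈ 12.500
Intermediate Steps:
G(D, S) = -½ (G(D, S) = (-5 + 3)/4 = (¼)*(-2) = -½)
v(E) = -30 (v(E) = -6*5 = -30)
v(-1) + G(4, 5)*(-1*85) = -30 - (-1)*85/2 = -30 - ½*(-85) = -30 + 85/2 = 25/2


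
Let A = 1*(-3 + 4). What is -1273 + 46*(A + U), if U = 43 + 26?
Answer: 1947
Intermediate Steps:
A = 1 (A = 1*1 = 1)
U = 69
-1273 + 46*(A + U) = -1273 + 46*(1 + 69) = -1273 + 46*70 = -1273 + 3220 = 1947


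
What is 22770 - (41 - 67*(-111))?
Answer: 15292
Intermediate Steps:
22770 - (41 - 67*(-111)) = 22770 - (41 + 7437) = 22770 - 1*7478 = 22770 - 7478 = 15292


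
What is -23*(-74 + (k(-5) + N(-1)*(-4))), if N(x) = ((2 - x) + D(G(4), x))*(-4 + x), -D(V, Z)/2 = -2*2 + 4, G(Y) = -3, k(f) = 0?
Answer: 322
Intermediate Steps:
D(V, Z) = 0 (D(V, Z) = -2*(-2*2 + 4) = -2*(-4 + 4) = -2*0 = 0)
N(x) = (-4 + x)*(2 - x) (N(x) = ((2 - x) + 0)*(-4 + x) = (2 - x)*(-4 + x) = (-4 + x)*(2 - x))
-23*(-74 + (k(-5) + N(-1)*(-4))) = -23*(-74 + (0 + (-8 - 1*(-1)**2 + 6*(-1))*(-4))) = -23*(-74 + (0 + (-8 - 1*1 - 6)*(-4))) = -23*(-74 + (0 + (-8 - 1 - 6)*(-4))) = -23*(-74 + (0 - 15*(-4))) = -23*(-74 + (0 + 60)) = -23*(-74 + 60) = -23*(-14) = 322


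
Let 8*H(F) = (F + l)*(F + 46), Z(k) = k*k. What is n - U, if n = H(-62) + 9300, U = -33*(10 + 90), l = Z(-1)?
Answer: 12722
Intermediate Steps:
Z(k) = k²
l = 1 (l = (-1)² = 1)
U = -3300 (U = -33*100 = -3300)
H(F) = (1 + F)*(46 + F)/8 (H(F) = ((F + 1)*(F + 46))/8 = ((1 + F)*(46 + F))/8 = (1 + F)*(46 + F)/8)
n = 9422 (n = (23/4 + (⅛)*(-62)² + (47/8)*(-62)) + 9300 = (23/4 + (⅛)*3844 - 1457/4) + 9300 = (23/4 + 961/2 - 1457/4) + 9300 = 122 + 9300 = 9422)
n - U = 9422 - 1*(-3300) = 9422 + 3300 = 12722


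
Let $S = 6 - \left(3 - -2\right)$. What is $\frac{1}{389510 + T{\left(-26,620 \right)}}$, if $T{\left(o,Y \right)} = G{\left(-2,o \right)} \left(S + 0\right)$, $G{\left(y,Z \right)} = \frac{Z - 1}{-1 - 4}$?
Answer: $\frac{5}{1947577} \approx 2.5673 \cdot 10^{-6}$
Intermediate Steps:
$G{\left(y,Z \right)} = \frac{1}{5} - \frac{Z}{5}$ ($G{\left(y,Z \right)} = \frac{-1 + Z}{-5} = \left(-1 + Z\right) \left(- \frac{1}{5}\right) = \frac{1}{5} - \frac{Z}{5}$)
$S = 1$ ($S = 6 - \left(3 + 2\right) = 6 - 5 = 1$)
$T{\left(o,Y \right)} = \frac{1}{5} - \frac{o}{5}$ ($T{\left(o,Y \right)} = \left(\frac{1}{5} - \frac{o}{5}\right) \left(1 + 0\right) = \left(\frac{1}{5} - \frac{o}{5}\right) 1 = \frac{1}{5} - \frac{o}{5}$)
$\frac{1}{389510 + T{\left(-26,620 \right)}} = \frac{1}{389510 + \left(\frac{1}{5} - - \frac{26}{5}\right)} = \frac{1}{389510 + \left(\frac{1}{5} + \frac{26}{5}\right)} = \frac{1}{389510 + \frac{27}{5}} = \frac{1}{\frac{1947577}{5}} = \frac{5}{1947577}$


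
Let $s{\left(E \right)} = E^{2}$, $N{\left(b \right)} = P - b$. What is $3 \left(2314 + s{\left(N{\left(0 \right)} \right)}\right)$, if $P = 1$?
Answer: $6945$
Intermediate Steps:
$N{\left(b \right)} = 1 - b$
$3 \left(2314 + s{\left(N{\left(0 \right)} \right)}\right) = 3 \left(2314 + \left(1 - 0\right)^{2}\right) = 3 \left(2314 + \left(1 + 0\right)^{2}\right) = 3 \left(2314 + 1^{2}\right) = 3 \left(2314 + 1\right) = 3 \cdot 2315 = 6945$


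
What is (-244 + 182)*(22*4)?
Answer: -5456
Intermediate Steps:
(-244 + 182)*(22*4) = -62*88 = -5456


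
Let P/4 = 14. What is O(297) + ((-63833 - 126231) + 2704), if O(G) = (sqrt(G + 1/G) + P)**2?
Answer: -54626318/297 + 112*sqrt(2910930)/99 ≈ -1.8200e+5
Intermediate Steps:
P = 56 (P = 4*14 = 56)
O(G) = (56 + sqrt(G + 1/G))**2 (O(G) = (sqrt(G + 1/G) + 56)**2 = (56 + sqrt(G + 1/G))**2)
O(297) + ((-63833 - 126231) + 2704) = (56 + sqrt(297 + 1/297))**2 + ((-63833 - 126231) + 2704) = (56 + sqrt(297 + 1/297))**2 + (-190064 + 2704) = (56 + sqrt(88210/297))**2 - 187360 = (56 + sqrt(2910930)/99)**2 - 187360 = -187360 + (56 + sqrt(2910930)/99)**2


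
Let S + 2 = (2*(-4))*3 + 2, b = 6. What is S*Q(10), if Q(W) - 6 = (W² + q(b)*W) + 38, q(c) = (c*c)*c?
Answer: -55296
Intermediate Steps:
q(c) = c³ (q(c) = c²*c = c³)
Q(W) = 44 + W² + 216*W (Q(W) = 6 + ((W² + 6³*W) + 38) = 6 + ((W² + 216*W) + 38) = 6 + (38 + W² + 216*W) = 44 + W² + 216*W)
S = -24 (S = -2 + ((2*(-4))*3 + 2) = -2 + (-8*3 + 2) = -2 + (-24 + 2) = -2 - 22 = -24)
S*Q(10) = -24*(44 + 10² + 216*10) = -24*(44 + 100 + 2160) = -24*2304 = -55296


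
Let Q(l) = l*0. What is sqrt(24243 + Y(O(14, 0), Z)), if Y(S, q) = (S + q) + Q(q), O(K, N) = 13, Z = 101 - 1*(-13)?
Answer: sqrt(24370) ≈ 156.11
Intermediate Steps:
Z = 114 (Z = 101 + 13 = 114)
Q(l) = 0
Y(S, q) = S + q (Y(S, q) = (S + q) + 0 = S + q)
sqrt(24243 + Y(O(14, 0), Z)) = sqrt(24243 + (13 + 114)) = sqrt(24243 + 127) = sqrt(24370)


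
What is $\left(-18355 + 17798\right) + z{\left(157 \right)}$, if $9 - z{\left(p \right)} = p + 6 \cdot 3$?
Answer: $-723$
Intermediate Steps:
$z{\left(p \right)} = -9 - p$ ($z{\left(p \right)} = 9 - \left(p + 6 \cdot 3\right) = 9 - \left(p + 18\right) = 9 - \left(18 + p\right) = -9 - p$)
$\left(-18355 + 17798\right) + z{\left(157 \right)} = \left(-18355 + 17798\right) - 166 = -557 - 166 = -723$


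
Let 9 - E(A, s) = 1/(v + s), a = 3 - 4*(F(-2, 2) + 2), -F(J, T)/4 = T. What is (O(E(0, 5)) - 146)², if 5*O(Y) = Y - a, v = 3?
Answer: 1432809/64 ≈ 22388.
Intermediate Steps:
F(J, T) = -4*T
a = 27 (a = 3 - 4*(-4*2 + 2) = 3 - 4*(-8 + 2) = 3 - 4*(-6) = 3 + 24 = 27)
E(A, s) = 9 - 1/(3 + s)
O(Y) = -27/5 + Y/5 (O(Y) = (Y - 1*27)/5 = (Y - 27)/5 = (-27 + Y)/5 = -27/5 + Y/5)
(O(E(0, 5)) - 146)² = ((-27/5 + ((26 + 9*5)/(3 + 5))/5) - 146)² = ((-27/5 + ((26 + 45)/8)/5) - 146)² = ((-27/5 + ((⅛)*71)/5) - 146)² = ((-27/5 + (⅕)*(71/8)) - 146)² = ((-27/5 + 71/40) - 146)² = (-29/8 - 146)² = (-1197/8)² = 1432809/64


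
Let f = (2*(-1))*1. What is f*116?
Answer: -232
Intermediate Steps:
f = -2 (f = -2*1 = -2)
f*116 = -2*116 = -232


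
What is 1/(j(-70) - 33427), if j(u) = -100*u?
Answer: -1/26427 ≈ -3.7840e-5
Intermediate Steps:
1/(j(-70) - 33427) = 1/(-100*(-70) - 33427) = 1/(7000 - 33427) = 1/(-26427) = -1/26427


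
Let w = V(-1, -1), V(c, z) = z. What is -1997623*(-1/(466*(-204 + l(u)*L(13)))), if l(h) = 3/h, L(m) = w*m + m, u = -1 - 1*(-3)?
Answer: -1997623/95064 ≈ -21.013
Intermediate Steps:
w = -1
u = 2 (u = -1 + 3 = 2)
L(m) = 0 (L(m) = -m + m = 0)
-1997623*(-1/(466*(-204 + l(u)*L(13)))) = -1997623*(-1/(466*(-204 + (3/2)*0))) = -1997623*(-1/(466*(-204 + 0))) = -1997623/((-466*(-204))) = -1997623/95064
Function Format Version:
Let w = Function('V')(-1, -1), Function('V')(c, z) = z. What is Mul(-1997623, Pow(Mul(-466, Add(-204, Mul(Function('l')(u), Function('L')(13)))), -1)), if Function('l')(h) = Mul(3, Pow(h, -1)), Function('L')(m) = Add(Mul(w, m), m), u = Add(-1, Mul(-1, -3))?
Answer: Rational(-1997623, 95064) ≈ -21.013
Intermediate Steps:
w = -1
u = 2 (u = Add(-1, 3) = 2)
Function('L')(m) = 0 (Function('L')(m) = Add(Mul(-1, m), m) = 0)
Mul(-1997623, Pow(Mul(-466, Add(-204, Mul(Function('l')(u), Function('L')(13)))), -1)) = Mul(-1997623, Pow(Mul(-466, Add(-204, Mul(Mul(3, Pow(2, -1)), 0))), -1)) = Mul(-1997623, Pow(Mul(-466, Add(-204, Mul(Mul(3, Rational(1, 2)), 0))), -1)) = Mul(-1997623, Pow(Mul(-466, Add(-204, Mul(Rational(3, 2), 0))), -1)) = Mul(-1997623, Pow(Mul(-466, Add(-204, 0)), -1)) = Mul(-1997623, Pow(Mul(-466, -204), -1)) = Mul(-1997623, Pow(95064, -1)) = Mul(-1997623, Rational(1, 95064)) = Rational(-1997623, 95064)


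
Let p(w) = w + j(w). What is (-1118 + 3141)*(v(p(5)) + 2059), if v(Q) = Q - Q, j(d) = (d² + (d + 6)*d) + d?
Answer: 4165357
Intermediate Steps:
j(d) = d + d² + d*(6 + d) (j(d) = (d² + (6 + d)*d) + d = (d² + d*(6 + d)) + d = d + d² + d*(6 + d))
p(w) = w + w*(7 + 2*w)
v(Q) = 0
(-1118 + 3141)*(v(p(5)) + 2059) = (-1118 + 3141)*(0 + 2059) = 2023*2059 = 4165357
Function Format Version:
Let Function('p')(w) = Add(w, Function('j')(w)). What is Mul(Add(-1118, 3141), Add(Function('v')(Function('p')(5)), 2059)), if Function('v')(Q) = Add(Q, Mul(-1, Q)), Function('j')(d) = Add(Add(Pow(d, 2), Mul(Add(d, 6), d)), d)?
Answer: 4165357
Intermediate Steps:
Function('j')(d) = Add(d, Pow(d, 2), Mul(d, Add(6, d))) (Function('j')(d) = Add(Add(Pow(d, 2), Mul(Add(6, d), d)), d) = Add(Add(Pow(d, 2), Mul(d, Add(6, d))), d) = Add(d, Pow(d, 2), Mul(d, Add(6, d))))
Function('p')(w) = Add(w, Mul(w, Add(7, Mul(2, w))))
Function('v')(Q) = 0
Mul(Add(-1118, 3141), Add(Function('v')(Function('p')(5)), 2059)) = Mul(Add(-1118, 3141), Add(0, 2059)) = Mul(2023, 2059) = 4165357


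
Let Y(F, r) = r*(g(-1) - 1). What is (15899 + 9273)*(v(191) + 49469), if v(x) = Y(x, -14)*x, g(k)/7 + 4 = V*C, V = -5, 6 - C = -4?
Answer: 26755696380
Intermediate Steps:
C = 10 (C = 6 - 1*(-4) = 6 + 4 = 10)
g(k) = -378 (g(k) = -28 + 7*(-5*10) = -28 + 7*(-50) = -28 - 350 = -378)
Y(F, r) = -379*r (Y(F, r) = r*(-378 - 1) = r*(-379) = -379*r)
v(x) = 5306*x (v(x) = (-379*(-14))*x = 5306*x)
(15899 + 9273)*(v(191) + 49469) = (15899 + 9273)*(5306*191 + 49469) = 25172*(1013446 + 49469) = 25172*1062915 = 26755696380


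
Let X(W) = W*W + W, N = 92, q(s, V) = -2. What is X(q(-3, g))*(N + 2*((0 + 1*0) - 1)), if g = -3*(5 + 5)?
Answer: 180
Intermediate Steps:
g = -30 (g = -3*10 = -30)
X(W) = W + W**2 (X(W) = W**2 + W = W + W**2)
X(q(-3, g))*(N + 2*((0 + 1*0) - 1)) = (-2*(1 - 2))*(92 + 2*((0 + 1*0) - 1)) = (-2*(-1))*(92 + 2*((0 + 0) - 1)) = 2*(92 + 2*(0 - 1)) = 2*(92 + 2*(-1)) = 2*(92 - 2) = 2*90 = 180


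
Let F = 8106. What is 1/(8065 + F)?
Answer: 1/16171 ≈ 6.1839e-5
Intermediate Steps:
1/(8065 + F) = 1/(8065 + 8106) = 1/16171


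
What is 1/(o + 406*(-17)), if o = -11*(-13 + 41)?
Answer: -1/7210 ≈ -0.00013870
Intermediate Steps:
o = -308 (o = -11*28 = -308)
1/(o + 406*(-17)) = 1/(-308 + 406*(-17)) = 1/(-308 - 6902) = 1/(-7210) = -1/7210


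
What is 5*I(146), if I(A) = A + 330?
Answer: 2380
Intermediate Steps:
I(A) = 330 + A
5*I(146) = 5*(330 + 146) = 5*476 = 2380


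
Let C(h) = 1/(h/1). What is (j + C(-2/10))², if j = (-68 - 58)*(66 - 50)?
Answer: 4084441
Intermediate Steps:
C(h) = 1/h (C(h) = 1/(h*1) = 1/h)
j = -2016 (j = -126*16 = -2016)
(j + C(-2/10))² = (-2016 + 1/(-2/10))² = (-2016 + 1/(-2*⅒))² = (-2016 + 1/(-⅕))² = (-2016 - 5)² = (-2021)² = 4084441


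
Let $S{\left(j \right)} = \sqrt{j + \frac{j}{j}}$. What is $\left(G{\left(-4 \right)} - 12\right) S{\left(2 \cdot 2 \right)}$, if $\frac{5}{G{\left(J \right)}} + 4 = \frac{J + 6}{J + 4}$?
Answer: $- 12 \sqrt{5} \approx -26.833$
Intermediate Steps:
$S{\left(j \right)} = \sqrt{1 + j}$ ($S{\left(j \right)} = \sqrt{j + 1} = \sqrt{1 + j}$)
$G{\left(J \right)} = \frac{5}{-4 + \frac{6 + J}{4 + J}}$ ($G{\left(J \right)} = \frac{5}{-4 + \frac{J + 6}{J + 4}} = \frac{5}{-4 + \frac{6 + J}{4 + J}}$)
$\left(G{\left(-4 \right)} - 12\right) S{\left(2 \cdot 2 \right)} = \left(\frac{5 \left(-4 - -4\right)}{10 + 3 \left(-4\right)} - 12\right) \sqrt{1 + 2 \cdot 2} = \left(\frac{5 \left(-4 + 4\right)}{10 - 12} - 12\right) \sqrt{1 + 4} = \left(5 \frac{1}{-2} \cdot 0 - 12\right) \sqrt{5} = \left(5 \left(- \frac{1}{2}\right) 0 - 12\right) \sqrt{5} = \left(0 - 12\right) \sqrt{5} = - 12 \sqrt{5}$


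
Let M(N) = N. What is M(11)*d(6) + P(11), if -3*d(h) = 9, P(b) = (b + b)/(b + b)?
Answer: -32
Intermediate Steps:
P(b) = 1 (P(b) = (2*b)/((2*b)) = (2*b)*(1/(2*b)) = 1)
d(h) = -3 (d(h) = -⅓*9 = -3)
M(11)*d(6) + P(11) = 11*(-3) + 1 = -33 + 1 = -32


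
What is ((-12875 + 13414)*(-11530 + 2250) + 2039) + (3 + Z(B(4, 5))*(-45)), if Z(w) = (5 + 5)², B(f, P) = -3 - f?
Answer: -5004378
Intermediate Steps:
Z(w) = 100 (Z(w) = 10² = 100)
((-12875 + 13414)*(-11530 + 2250) + 2039) + (3 + Z(B(4, 5))*(-45)) = ((-12875 + 13414)*(-11530 + 2250) + 2039) + (3 + 100*(-45)) = (539*(-9280) + 2039) + (3 - 4500) = (-5001920 + 2039) - 4497 = -4999881 - 4497 = -5004378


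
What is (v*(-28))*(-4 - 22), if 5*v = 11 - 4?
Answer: 5096/5 ≈ 1019.2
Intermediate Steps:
v = 7/5 (v = (11 - 4)/5 = (1/5)*7 = 7/5 ≈ 1.4000)
(v*(-28))*(-4 - 22) = ((7/5)*(-28))*(-4 - 22) = -196/5*(-26) = 5096/5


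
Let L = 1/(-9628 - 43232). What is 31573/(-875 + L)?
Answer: -1668948780/46252501 ≈ -36.083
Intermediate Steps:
L = -1/52860 (L = 1/(-52860) = -1/52860 ≈ -1.8918e-5)
31573/(-875 + L) = 31573/(-875 - 1/52860) = 31573/(-46252501/52860) = 31573*(-52860/46252501) = -1668948780/46252501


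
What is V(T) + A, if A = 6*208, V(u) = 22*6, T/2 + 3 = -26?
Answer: 1380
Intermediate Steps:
T = -58 (T = -6 + 2*(-26) = -6 - 52 = -58)
V(u) = 132
A = 1248
V(T) + A = 132 + 1248 = 1380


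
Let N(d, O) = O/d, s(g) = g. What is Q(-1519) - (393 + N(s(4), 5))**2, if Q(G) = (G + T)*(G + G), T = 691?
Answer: 37760495/16 ≈ 2.3600e+6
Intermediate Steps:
Q(G) = 2*G*(691 + G) (Q(G) = (G + 691)*(G + G) = (691 + G)*(2*G) = 2*G*(691 + G))
Q(-1519) - (393 + N(s(4), 5))**2 = 2*(-1519)*(691 - 1519) - (393 + 5/4)**2 = 2*(-1519)*(-828) - (393 + 5*(1/4))**2 = 2515464 - (393 + 5/4)**2 = 2515464 - (1577/4)**2 = 2515464 - 1*2486929/16 = 2515464 - 2486929/16 = 37760495/16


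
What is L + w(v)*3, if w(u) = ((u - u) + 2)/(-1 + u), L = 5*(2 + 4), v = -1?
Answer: 27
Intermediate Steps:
L = 30 (L = 5*6 = 30)
w(u) = 2/(-1 + u) (w(u) = (0 + 2)/(-1 + u) = 2/(-1 + u))
L + w(v)*3 = 30 + (2/(-1 - 1))*3 = 30 + (2/(-2))*3 = 30 + (2*(-½))*3 = 30 - 1*3 = 30 - 3 = 27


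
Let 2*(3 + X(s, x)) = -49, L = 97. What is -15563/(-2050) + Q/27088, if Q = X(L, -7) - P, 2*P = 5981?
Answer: 103845911/13882600 ≈ 7.4803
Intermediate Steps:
P = 5981/2 (P = (½)*5981 = 5981/2 ≈ 2990.5)
X(s, x) = -55/2 (X(s, x) = -3 + (½)*(-49) = -3 - 49/2 = -55/2)
Q = -3018 (Q = -55/2 - 1*5981/2 = -55/2 - 5981/2 = -3018)
-15563/(-2050) + Q/27088 = -15563/(-2050) - 3018/27088 = -15563*(-1/2050) - 3018*1/27088 = 15563/2050 - 1509/13544 = 103845911/13882600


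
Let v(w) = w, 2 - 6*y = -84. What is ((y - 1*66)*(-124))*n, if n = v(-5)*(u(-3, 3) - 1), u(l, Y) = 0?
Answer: 96100/3 ≈ 32033.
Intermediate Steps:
y = 43/3 (y = ⅓ - ⅙*(-84) = ⅓ + 14 = 43/3 ≈ 14.333)
n = 5 (n = -5*(0 - 1) = -5*(-1) = 5)
((y - 1*66)*(-124))*n = ((43/3 - 1*66)*(-124))*5 = ((43/3 - 66)*(-124))*5 = -155/3*(-124)*5 = (19220/3)*5 = 96100/3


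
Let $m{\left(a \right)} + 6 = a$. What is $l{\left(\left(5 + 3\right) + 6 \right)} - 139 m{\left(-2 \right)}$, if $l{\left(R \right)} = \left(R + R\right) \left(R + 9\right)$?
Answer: $1756$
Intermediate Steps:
$m{\left(a \right)} = -6 + a$
$l{\left(R \right)} = 2 R \left(9 + R\right)$
$l{\left(\left(5 + 3\right) + 6 \right)} - 139 m{\left(-2 \right)} = 2 \left(\left(5 + 3\right) + 6\right) \left(9 + \left(\left(5 + 3\right) + 6\right)\right) - 139 \left(-6 - 2\right) = 2 \left(8 + 6\right) \left(9 + \left(8 + 6\right)\right) - -1112 = 2 \cdot 14 \left(9 + 14\right) + 1112 = 2 \cdot 14 \cdot 23 + 1112 = 644 + 1112 = 1756$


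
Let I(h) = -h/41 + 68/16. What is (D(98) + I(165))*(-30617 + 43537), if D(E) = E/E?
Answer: 649230/41 ≈ 15835.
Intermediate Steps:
I(h) = 17/4 - h/41 (I(h) = -h*(1/41) + 68*(1/16) = -h/41 + 17/4 = 17/4 - h/41)
D(E) = 1
(D(98) + I(165))*(-30617 + 43537) = (1 + (17/4 - 1/41*165))*(-30617 + 43537) = (1 + (17/4 - 165/41))*12920 = (1 + 37/164)*12920 = (201/164)*12920 = 649230/41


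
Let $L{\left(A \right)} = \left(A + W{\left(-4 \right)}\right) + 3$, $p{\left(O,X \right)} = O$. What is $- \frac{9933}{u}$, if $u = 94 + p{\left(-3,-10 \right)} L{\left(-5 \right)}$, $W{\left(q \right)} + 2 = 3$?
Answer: $- \frac{9933}{97} \approx -102.4$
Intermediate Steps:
$W{\left(q \right)} = 1$ ($W{\left(q \right)} = -2 + 3 = 1$)
$L{\left(A \right)} = 4 + A$ ($L{\left(A \right)} = \left(A + 1\right) + 3 = \left(1 + A\right) + 3 = 4 + A$)
$u = 97$ ($u = 94 - 3 \left(4 - 5\right) = 94 - -3 = 94 + 3 = 97$)
$- \frac{9933}{u} = - \frac{9933}{97}$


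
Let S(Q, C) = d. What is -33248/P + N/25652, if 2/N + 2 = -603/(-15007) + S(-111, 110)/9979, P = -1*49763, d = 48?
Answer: 124841916228388145/186864747462323854 ≈ 0.66809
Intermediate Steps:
S(Q, C) = 48
P = -49763
N = -299509706/292772033 (N = 2/(-2 + (-603/(-15007) + 48/9979)) = 2/(-2 + (-603*(-1/15007) + 48*(1/9979))) = 2/(-2 + (603/15007 + 48/9979)) = 2/(-2 + 6737673/149754853) = 2/(-292772033/149754853) = 2*(-149754853/292772033) = -299509706/292772033 ≈ -1.0230)
-33248/P + N/25652 = -33248/(-49763) - 299509706/292772033/25652 = -33248*(-1/49763) - 299509706/292772033*1/25652 = 33248/49763 - 149754853/3755094095258 = 124841916228388145/186864747462323854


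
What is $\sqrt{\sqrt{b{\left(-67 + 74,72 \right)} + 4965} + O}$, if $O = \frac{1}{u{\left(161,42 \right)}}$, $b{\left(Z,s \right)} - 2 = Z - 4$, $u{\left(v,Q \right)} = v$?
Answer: $\frac{\sqrt{161 + 25921 \sqrt{4970}}}{161} \approx 8.3967$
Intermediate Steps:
$b{\left(Z,s \right)} = -2 + Z$ ($b{\left(Z,s \right)} = 2 + \left(Z - 4\right) = 2 + \left(-4 + Z\right) = -2 + Z$)
$O = \frac{1}{161} \approx 0.0062112$
$\sqrt{\sqrt{b{\left(-67 + 74,72 \right)} + 4965} + O} = \sqrt{\sqrt{\left(-2 + \left(-67 + 74\right)\right) + 4965} + \frac{1}{161}} = \sqrt{\sqrt{\left(-2 + 7\right) + 4965} + \frac{1}{161}} = \sqrt{\sqrt{5 + 4965} + \frac{1}{161}} = \sqrt{\sqrt{4970} + \frac{1}{161}} = \sqrt{\frac{1}{161} + \sqrt{4970}}$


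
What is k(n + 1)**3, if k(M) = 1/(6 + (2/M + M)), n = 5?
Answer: 27/50653 ≈ 0.00053304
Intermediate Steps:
k(M) = 1/(6 + M + 2/M) (k(M) = 1/(6 + (M + 2/M)) = 1/(6 + M + 2/M))
k(n + 1)**3 = ((5 + 1)/(2 + (5 + 1)**2 + 6*(5 + 1)))**3 = (6/(2 + 6**2 + 6*6))**3 = (6/(2 + 36 + 36))**3 = (6/74)**3 = (6*(1/74))**3 = (3/37)**3 = 27/50653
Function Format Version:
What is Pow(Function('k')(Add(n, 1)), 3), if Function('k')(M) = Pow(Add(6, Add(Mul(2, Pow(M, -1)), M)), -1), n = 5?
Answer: Rational(27, 50653) ≈ 0.00053304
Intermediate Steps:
Function('k')(M) = Pow(Add(6, M, Mul(2, Pow(M, -1))), -1) (Function('k')(M) = Pow(Add(6, Add(M, Mul(2, Pow(M, -1)))), -1) = Pow(Add(6, M, Mul(2, Pow(M, -1))), -1))
Pow(Function('k')(Add(n, 1)), 3) = Pow(Mul(Add(5, 1), Pow(Add(2, Pow(Add(5, 1), 2), Mul(6, Add(5, 1))), -1)), 3) = Pow(Mul(6, Pow(Add(2, Pow(6, 2), Mul(6, 6)), -1)), 3) = Pow(Mul(6, Pow(Add(2, 36, 36), -1)), 3) = Pow(Mul(6, Pow(74, -1)), 3) = Pow(Mul(6, Rational(1, 74)), 3) = Pow(Rational(3, 37), 3) = Rational(27, 50653)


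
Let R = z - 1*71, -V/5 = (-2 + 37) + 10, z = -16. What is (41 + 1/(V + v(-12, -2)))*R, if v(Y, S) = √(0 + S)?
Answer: -180566934/50627 + 87*I*√2/50627 ≈ -3566.6 + 0.0024303*I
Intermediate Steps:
V = -225 (V = -5*((-2 + 37) + 10) = -5*(35 + 10) = -5*45 = -225)
v(Y, S) = √S
R = -87 (R = -16 - 1*71 = -16 - 71 = -87)
(41 + 1/(V + v(-12, -2)))*R = (41 + 1/(-225 + √(-2)))*(-87) = (41 + 1/(-225 + I*√2))*(-87) = -3567 - 87/(-225 + I*√2)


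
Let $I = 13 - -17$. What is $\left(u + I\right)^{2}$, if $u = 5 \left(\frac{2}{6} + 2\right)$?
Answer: $\frac{15625}{9} \approx 1736.1$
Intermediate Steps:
$u = \frac{35}{3}$ ($u = 5 \left(2 \cdot \frac{1}{6} + 2\right) = 5 \left(\frac{1}{3} + 2\right) = 5 \cdot \frac{7}{3} = \frac{35}{3} \approx 11.667$)
$I = 30$ ($I = 13 + 17 = 30$)
$\left(u + I\right)^{2} = \left(\frac{35}{3} + 30\right)^{2} = \left(\frac{125}{3}\right)^{2} = \frac{15625}{9}$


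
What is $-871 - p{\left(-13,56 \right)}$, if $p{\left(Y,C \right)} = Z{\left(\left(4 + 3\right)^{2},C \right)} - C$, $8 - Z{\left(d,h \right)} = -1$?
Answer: $-824$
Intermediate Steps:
$Z{\left(d,h \right)} = 9$ ($Z{\left(d,h \right)} = 8 - -1 = 8 + 1 = 9$)
$p{\left(Y,C \right)} = 9 - C$
$-871 - p{\left(-13,56 \right)} = -871 - \left(9 - 56\right) = -871 - -47 = -871 + 47 = -824$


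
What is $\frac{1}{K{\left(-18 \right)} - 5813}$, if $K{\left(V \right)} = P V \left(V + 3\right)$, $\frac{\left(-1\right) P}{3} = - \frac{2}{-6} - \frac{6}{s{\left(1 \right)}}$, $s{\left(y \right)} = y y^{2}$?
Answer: $- \frac{1}{1223} \approx -0.00081766$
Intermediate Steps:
$s{\left(y \right)} = y^{3}$
$P = 17$ ($P = - 3 \left(- \frac{2}{-6} - \frac{6}{1^{3}}\right) = - 3 \left(\left(-2\right) \left(- \frac{1}{6}\right) - \frac{6}{1}\right) = - 3 \left(\frac{1}{3} - 6\right) = \left(-3\right) \left(- \frac{17}{3}\right) = 17$)
$K{\left(V \right)} = 17 V \left(3 + V\right)$ ($K{\left(V \right)} = 17 V \left(V + 3\right) = 17 V \left(3 + V\right)$)
$\frac{1}{K{\left(-18 \right)} - 5813} = \frac{1}{17 \left(-18\right) \left(3 - 18\right) - 5813} = \frac{1}{17 \left(-18\right) \left(-15\right) - 5813} = \frac{1}{4590 - 5813} = \frac{1}{-1223} = - \frac{1}{1223}$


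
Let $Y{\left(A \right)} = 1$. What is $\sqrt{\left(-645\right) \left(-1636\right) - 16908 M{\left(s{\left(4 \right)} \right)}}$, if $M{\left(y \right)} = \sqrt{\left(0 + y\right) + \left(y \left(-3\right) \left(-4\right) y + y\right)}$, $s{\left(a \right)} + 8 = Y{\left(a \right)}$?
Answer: $2 \sqrt{263805 - 4227 \sqrt{574}} \approx 806.31$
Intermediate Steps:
$s{\left(a \right)} = -7$ ($s{\left(a \right)} = -8 + 1 = -7$)
$M{\left(y \right)} = \sqrt{2 y + 12 y^{2}}$ ($M{\left(y \right)} = \sqrt{y + \left(- 3 y \left(-4\right) y + y\right)} = \sqrt{y + \left(12 y y + y\right)} = \sqrt{y + \left(12 y^{2} + y\right)} = \sqrt{y + \left(y + 12 y^{2}\right)} = \sqrt{2 y + 12 y^{2}}$)
$\sqrt{\left(-645\right) \left(-1636\right) - 16908 M{\left(s{\left(4 \right)} \right)}} = \sqrt{\left(-645\right) \left(-1636\right) - 16908 \sqrt{2} \sqrt{- 7 \left(1 + 6 \left(-7\right)\right)}} = \sqrt{1055220 - 16908 \sqrt{2} \sqrt{- 7 \left(1 - 42\right)}} = \sqrt{1055220 - 16908 \sqrt{2} \sqrt{\left(-7\right) \left(-41\right)}} = \sqrt{1055220 - 16908 \sqrt{2} \sqrt{287}} = \sqrt{1055220 - 16908 \sqrt{574}}$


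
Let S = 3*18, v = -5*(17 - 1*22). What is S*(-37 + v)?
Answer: -648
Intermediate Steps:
v = 25 (v = -5*(17 - 22) = -5*(-5) = 25)
S = 54
S*(-37 + v) = 54*(-37 + 25) = 54*(-12) = -648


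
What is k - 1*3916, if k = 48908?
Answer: 44992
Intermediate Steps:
k - 1*3916 = 48908 - 1*3916 = 48908 - 3916 = 44992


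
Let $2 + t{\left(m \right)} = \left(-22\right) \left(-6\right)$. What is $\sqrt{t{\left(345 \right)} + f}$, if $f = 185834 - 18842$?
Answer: $\sqrt{167122} \approx 408.81$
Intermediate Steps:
$t{\left(m \right)} = 130$ ($t{\left(m \right)} = -2 - -132 = -2 + 132 = 130$)
$f = 166992$ ($f = 185834 - 18842 = 166992$)
$\sqrt{t{\left(345 \right)} + f} = \sqrt{130 + 166992} = \sqrt{167122}$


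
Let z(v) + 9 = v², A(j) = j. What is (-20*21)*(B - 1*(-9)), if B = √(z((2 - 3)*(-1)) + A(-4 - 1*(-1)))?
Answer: -3780 - 420*I*√11 ≈ -3780.0 - 1393.0*I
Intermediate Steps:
z(v) = -9 + v²
B = I*√11 (B = √((-9 + ((2 - 3)*(-1))²) + (-4 - 1*(-1))) = √((-9 + (-1*(-1))²) + (-4 + 1)) = √((-9 + 1²) - 3) = √((-9 + 1) - 3) = √(-8 - 3) = √(-11) = I*√11 ≈ 3.3166*I)
(-20*21)*(B - 1*(-9)) = (-20*21)*(I*√11 - 1*(-9)) = -420*(I*√11 + 9) = -420*(9 + I*√11) = -3780 - 420*I*√11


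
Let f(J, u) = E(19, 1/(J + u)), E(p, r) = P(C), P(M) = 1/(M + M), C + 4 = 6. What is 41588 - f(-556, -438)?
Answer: 166351/4 ≈ 41588.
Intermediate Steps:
C = 2 (C = -4 + 6 = 2)
P(M) = 1/(2*M)
E(p, r) = ¼ (E(p, r) = (½)/2 = (½)*(½) = ¼)
f(J, u) = ¼
41588 - f(-556, -438) = 41588 - 1*¼ = 41588 - ¼ = 166351/4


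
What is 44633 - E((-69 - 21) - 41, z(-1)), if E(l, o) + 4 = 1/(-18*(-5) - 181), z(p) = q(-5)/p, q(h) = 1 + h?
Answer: 4061968/91 ≈ 44637.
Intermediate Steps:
z(p) = -4/p (z(p) = (1 - 5)/p = -4/p)
E(l, o) = -365/91 (E(l, o) = -4 + 1/(-18*(-5) - 181) = -4 + 1/(90 - 181) = -4 + 1/(-91) = -4 - 1/91 = -365/91)
44633 - E((-69 - 21) - 41, z(-1)) = 44633 - 1*(-365/91) = 44633 + 365/91 = 4061968/91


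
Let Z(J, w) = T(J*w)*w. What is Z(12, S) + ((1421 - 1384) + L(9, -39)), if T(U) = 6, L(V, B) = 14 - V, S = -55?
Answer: -288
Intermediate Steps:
Z(J, w) = 6*w
Z(12, S) + ((1421 - 1384) + L(9, -39)) = 6*(-55) + ((1421 - 1384) + (14 - 1*9)) = -330 + (37 + (14 - 9)) = -330 + (37 + 5) = -330 + 42 = -288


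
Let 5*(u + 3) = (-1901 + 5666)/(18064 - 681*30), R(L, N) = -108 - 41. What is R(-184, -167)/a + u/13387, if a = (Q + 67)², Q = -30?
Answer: -4730120677/43361215898 ≈ -0.10909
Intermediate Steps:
R(L, N) = -149
a = 1369 (a = (-30 + 67)² = 37² = 1369)
u = -7851/2366 (u = -3 + ((-1901 + 5666)/(18064 - 681*30))/5 = -3 + (3765/(18064 - 20430))/5 = -3 + (3765/(-2366))/5 = -3 + (3765*(-1/2366))/5 = -3 + (⅕)*(-3765/2366) = -3 - 753/2366 = -7851/2366 ≈ -3.3183)
R(-184, -167)/a + u/13387 = -149/1369 - 7851/2366/13387 = -149*1/1369 - 7851/2366*1/13387 = -149/1369 - 7851/31673642 = -4730120677/43361215898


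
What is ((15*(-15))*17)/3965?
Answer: -765/793 ≈ -0.96469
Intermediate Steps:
((15*(-15))*17)/3965 = -225*17*(1/3965) = -3825*1/3965 = -765/793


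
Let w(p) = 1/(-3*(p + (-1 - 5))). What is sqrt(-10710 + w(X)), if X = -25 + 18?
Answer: I*sqrt(16289871)/39 ≈ 103.49*I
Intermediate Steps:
X = -7
w(p) = 1/(18 - 3*p) (w(p) = 1/(-3*(p - 6)) = 1/(-3*(-6 + p)) = 1/(18 - 3*p))
sqrt(-10710 + w(X)) = sqrt(-10710 - 1/(-18 + 3*(-7))) = sqrt(-10710 - 1/(-18 - 21)) = sqrt(-10710 - 1/(-39)) = sqrt(-10710 - 1*(-1/39)) = sqrt(-10710 + 1/39) = sqrt(-417689/39) = I*sqrt(16289871)/39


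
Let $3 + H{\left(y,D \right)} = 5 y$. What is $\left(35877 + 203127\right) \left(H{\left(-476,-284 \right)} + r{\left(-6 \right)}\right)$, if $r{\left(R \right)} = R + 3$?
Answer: $-570263544$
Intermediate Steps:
$r{\left(R \right)} = 3 + R$
$H{\left(y,D \right)} = -3 + 5 y$
$\left(35877 + 203127\right) \left(H{\left(-476,-284 \right)} + r{\left(-6 \right)}\right) = \left(35877 + 203127\right) \left(\left(-3 + 5 \left(-476\right)\right) + \left(3 - 6\right)\right) = 239004 \left(\left(-3 - 2380\right) - 3\right) = 239004 \left(-2383 - 3\right) = 239004 \left(-2386\right) = -570263544$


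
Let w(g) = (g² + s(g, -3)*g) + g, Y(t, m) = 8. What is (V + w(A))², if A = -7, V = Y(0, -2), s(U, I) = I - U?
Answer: 484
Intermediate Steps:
V = 8
w(g) = g + g² + g*(-3 - g) (w(g) = (g² + (-3 - g)*g) + g = (g² + g*(-3 - g)) + g = g + g² + g*(-3 - g))
(V + w(A))² = (8 - 2*(-7))² = (8 + 14)² = 22² = 484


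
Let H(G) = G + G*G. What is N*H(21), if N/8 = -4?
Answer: -14784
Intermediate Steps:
N = -32 (N = 8*(-4) = -32)
H(G) = G + G²
N*H(21) = -672*(1 + 21) = -672*22 = -32*462 = -14784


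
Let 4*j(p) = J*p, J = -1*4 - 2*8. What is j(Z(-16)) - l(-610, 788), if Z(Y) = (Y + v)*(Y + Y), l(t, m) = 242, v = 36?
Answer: 2958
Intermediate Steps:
J = -20 (J = -4 - 16 = -20)
Z(Y) = 2*Y*(36 + Y) (Z(Y) = (Y + 36)*(Y + Y) = (36 + Y)*(2*Y) = 2*Y*(36 + Y))
j(p) = -5*p (j(p) = (-20*p)/4 = -5*p)
j(Z(-16)) - l(-610, 788) = -10*(-16)*(36 - 16) - 1*242 = -10*(-16)*20 - 242 = -5*(-640) - 242 = 3200 - 242 = 2958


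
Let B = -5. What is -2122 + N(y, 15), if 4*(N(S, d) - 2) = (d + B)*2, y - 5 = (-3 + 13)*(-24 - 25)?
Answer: -2115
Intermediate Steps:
y = -485 (y = 5 + (-3 + 13)*(-24 - 25) = 5 + 10*(-49) = 5 - 490 = -485)
N(S, d) = -½ + d/2 (N(S, d) = 2 + ((d - 5)*2)/4 = 2 + ((-5 + d)*2)/4 = 2 + (-10 + 2*d)/4 = 2 + (-5/2 + d/2) = -½ + d/2)
-2122 + N(y, 15) = -2122 + (-½ + (½)*15) = -2122 + (-½ + 15/2) = -2122 + 7 = -2115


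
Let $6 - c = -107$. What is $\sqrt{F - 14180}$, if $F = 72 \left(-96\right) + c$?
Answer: $9 i \sqrt{259} \approx 144.84 i$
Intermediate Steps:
$c = 113$ ($c = 6 - -107 = 6 + 107 = 113$)
$F = -6799$ ($F = 72 \left(-96\right) + 113 = -6912 + 113 = -6799$)
$\sqrt{F - 14180} = \sqrt{-6799 - 14180} = \sqrt{-20979} = 9 i \sqrt{259}$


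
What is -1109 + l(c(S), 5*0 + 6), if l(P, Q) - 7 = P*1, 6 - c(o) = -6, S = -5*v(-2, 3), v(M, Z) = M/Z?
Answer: -1090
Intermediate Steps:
S = 10/3 (S = -(-10)/3 = -5*(-⅔) = 10/3 ≈ 3.3333)
c(o) = 12 (c(o) = 6 - 1*(-6) = 6 + 6 = 12)
l(P, Q) = 7 + P (l(P, Q) = 7 + P*1 = 7 + P)
-1109 + l(c(S), 5*0 + 6) = -1109 + (7 + 12) = -1109 + 19 = -1090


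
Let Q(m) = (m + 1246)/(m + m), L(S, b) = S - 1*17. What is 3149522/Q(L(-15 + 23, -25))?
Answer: -56691396/1237 ≈ -45830.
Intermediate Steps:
L(S, b) = -17 + S (L(S, b) = S - 17 = -17 + S)
Q(m) = (1246 + m)/(2*m) (Q(m) = (1246 + m)/((2*m)) = (1246 + m)*(1/(2*m)) = (1246 + m)/(2*m))
3149522/Q(L(-15 + 23, -25)) = 3149522/(((1246 + (-17 + (-15 + 23)))/(2*(-17 + (-15 + 23))))) = 3149522/(((1246 + (-17 + 8))/(2*(-17 + 8)))) = 3149522/(((½)*(1246 - 9)/(-9))) = 3149522/(((½)*(-⅑)*1237)) = 3149522/(-1237/18) = 3149522*(-18/1237) = -56691396/1237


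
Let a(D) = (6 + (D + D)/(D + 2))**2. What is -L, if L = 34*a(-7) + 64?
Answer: -67424/25 ≈ -2697.0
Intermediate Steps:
a(D) = (6 + 2*D/(2 + D))**2 (a(D) = (6 + (2*D)/(2 + D))**2 = (6 + 2*D/(2 + D))**2)
L = 67424/25 (L = 34*(16*(3 + 2*(-7))**2/(2 - 7)**2) + 64 = 34*(16*(3 - 14)**2/(-5)**2) + 64 = 34*(16*(1/25)*(-11)**2) + 64 = 34*(16*(1/25)*121) + 64 = 34*(1936/25) + 64 = 65824/25 + 64 = 67424/25 ≈ 2697.0)
-L = -1*67424/25 = -67424/25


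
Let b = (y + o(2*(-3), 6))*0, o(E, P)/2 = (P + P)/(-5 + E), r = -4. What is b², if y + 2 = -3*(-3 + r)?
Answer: 0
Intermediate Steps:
o(E, P) = 4*P/(-5 + E) (o(E, P) = 2*((P + P)/(-5 + E)) = 2*((2*P)/(-5 + E)) = 2*(2*P/(-5 + E)) = 4*P/(-5 + E))
y = 19 (y = -2 - 3*(-3 - 4) = -2 - 3*(-7) = -2 + 21 = 19)
b = 0 (b = (19 + 4*6/(-5 + 2*(-3)))*0 = (19 + 4*6/(-5 - 6))*0 = (19 + 4*6/(-11))*0 = (19 + 4*6*(-1/11))*0 = (19 - 24/11)*0 = (185/11)*0 = 0)
b² = 0² = 0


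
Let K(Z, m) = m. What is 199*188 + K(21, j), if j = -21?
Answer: 37391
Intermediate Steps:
199*188 + K(21, j) = 199*188 - 21 = 37412 - 21 = 37391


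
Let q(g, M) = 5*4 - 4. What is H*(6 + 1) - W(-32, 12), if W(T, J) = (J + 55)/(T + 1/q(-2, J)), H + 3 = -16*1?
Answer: -66891/511 ≈ -130.90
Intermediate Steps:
q(g, M) = 16 (q(g, M) = 20 - 4 = 16)
H = -19 (H = -3 - 16*1 = -3 - 16 = -19)
W(T, J) = (55 + J)/(1/16 + T) (W(T, J) = (J + 55)/(T + 1/16) = (55 + J)/(T + 1/16) = (55 + J)/(1/16 + T))
H*(6 + 1) - W(-32, 12) = -19*(6 + 1) - 16*(55 + 12)/(1 + 16*(-32)) = -19*7 - 16*67/(1 - 512) = -133 - 16*67/(-511) = -133 - 16*(-1)*67/511 = -133 - 1*(-1072/511) = -133 + 1072/511 = -66891/511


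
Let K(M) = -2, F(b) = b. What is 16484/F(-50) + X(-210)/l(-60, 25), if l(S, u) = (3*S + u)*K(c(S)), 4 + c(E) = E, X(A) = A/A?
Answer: -510999/1550 ≈ -329.68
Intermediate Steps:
X(A) = 1
c(E) = -4 + E
l(S, u) = -6*S - 2*u (l(S, u) = (3*S + u)*(-2) = (u + 3*S)*(-2) = -6*S - 2*u)
16484/F(-50) + X(-210)/l(-60, 25) = 16484/(-50) + 1/(-6*(-60) - 2*25) = 16484*(-1/50) + 1/(360 - 50) = -8242/25 + 1/310 = -510999/1550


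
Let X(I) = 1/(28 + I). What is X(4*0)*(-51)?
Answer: -51/28 ≈ -1.8214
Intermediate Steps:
X(4*0)*(-51) = -51/(28 + 4*0) = -51/(28 + 0) = -51/28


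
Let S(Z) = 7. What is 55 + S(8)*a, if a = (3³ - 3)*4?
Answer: 727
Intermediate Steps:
a = 96 (a = (27 - 3)*4 = 24*4 = 96)
55 + S(8)*a = 55 + 7*96 = 55 + 672 = 727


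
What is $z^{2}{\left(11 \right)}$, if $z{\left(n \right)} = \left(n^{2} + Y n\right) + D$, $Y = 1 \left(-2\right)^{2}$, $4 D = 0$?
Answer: $27225$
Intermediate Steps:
$D = 0$ ($D = \frac{1}{4} \cdot 0 = 0$)
$Y = 4$ ($Y = 1 \cdot 4 = 4$)
$z{\left(n \right)} = n^{2} + 4 n$ ($z{\left(n \right)} = \left(n^{2} + 4 n\right) + 0 = n^{2} + 4 n$)
$z^{2}{\left(11 \right)} = \left(11 \left(4 + 11\right)\right)^{2} = \left(11 \cdot 15\right)^{2} = 165^{2} = 27225$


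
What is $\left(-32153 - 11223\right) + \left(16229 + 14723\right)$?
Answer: $-12424$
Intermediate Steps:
$\left(-32153 - 11223\right) + \left(16229 + 14723\right) = -43376 + 30952 = -12424$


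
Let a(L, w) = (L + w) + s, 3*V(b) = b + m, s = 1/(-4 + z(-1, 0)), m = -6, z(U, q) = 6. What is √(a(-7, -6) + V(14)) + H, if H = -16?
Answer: -16 + I*√354/6 ≈ -16.0 + 3.1358*I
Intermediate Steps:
s = ½ (s = 1/(-4 + 6) = 1/2 = ½ ≈ 0.50000)
V(b) = -2 + b/3 (V(b) = (b - 6)/3 = (-6 + b)/3 = -2 + b/3)
a(L, w) = ½ + L + w (a(L, w) = (L + w) + ½ = ½ + L + w)
√(a(-7, -6) + V(14)) + H = √((½ - 7 - 6) + (-2 + (⅓)*14)) - 16 = √(-25/2 + (-2 + 14/3)) - 16 = √(-25/2 + 8/3) - 16 = √(-59/6) - 16 = I*√354/6 - 16 = -16 + I*√354/6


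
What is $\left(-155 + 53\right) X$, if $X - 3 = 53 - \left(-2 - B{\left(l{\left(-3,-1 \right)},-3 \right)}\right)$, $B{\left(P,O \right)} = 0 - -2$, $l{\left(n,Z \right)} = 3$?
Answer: $-6120$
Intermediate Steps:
$B{\left(P,O \right)} = 2$ ($B{\left(P,O \right)} = 0 + 2 = 2$)
$X = 60$ ($X = 3 + \left(53 - \left(-2 - 2\right)\right) = 3 + \left(53 - -4\right) = 3 + \left(53 + 4\right) = 3 + 57 = 60$)
$\left(-155 + 53\right) X = \left(-155 + 53\right) 60 = \left(-102\right) 60 = -6120$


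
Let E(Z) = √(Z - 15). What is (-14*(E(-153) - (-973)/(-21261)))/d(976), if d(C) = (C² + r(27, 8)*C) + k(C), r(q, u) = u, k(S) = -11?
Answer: 13622/20418490353 - 28*I*√42/960373 ≈ 6.6714e-7 - 0.00018895*I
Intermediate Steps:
E(Z) = √(-15 + Z)
d(C) = -11 + C² + 8*C (d(C) = (C² + 8*C) - 11 = -11 + C² + 8*C)
(-14*(E(-153) - (-973)/(-21261)))/d(976) = (-14*(√(-15 - 153) - (-973)/(-21261)))/(-11 + 976² + 8*976) = (-14*(√(-168) - (-973)*(-1)/21261))/(-11 + 952576 + 7808) = -14*(2*I*√42 - 1*973/21261)/960373 = -14*(2*I*√42 - 973/21261)*(1/960373) = -14*(-973/21261 + 2*I*√42)*(1/960373) = (13622/21261 - 28*I*√42)*(1/960373) = 13622/20418490353 - 28*I*√42/960373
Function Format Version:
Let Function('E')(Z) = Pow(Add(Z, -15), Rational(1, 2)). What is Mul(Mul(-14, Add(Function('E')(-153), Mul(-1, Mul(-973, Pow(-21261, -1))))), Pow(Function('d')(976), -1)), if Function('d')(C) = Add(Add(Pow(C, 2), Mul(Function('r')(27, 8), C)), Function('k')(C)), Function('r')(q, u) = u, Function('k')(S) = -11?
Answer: Add(Rational(13622, 20418490353), Mul(Rational(-28, 960373), I, Pow(42, Rational(1, 2)))) ≈ Add(6.6714e-7, Mul(-0.00018895, I))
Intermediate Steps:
Function('E')(Z) = Pow(Add(-15, Z), Rational(1, 2))
Function('d')(C) = Add(-11, Pow(C, 2), Mul(8, C)) (Function('d')(C) = Add(Add(Pow(C, 2), Mul(8, C)), -11) = Add(-11, Pow(C, 2), Mul(8, C)))
Mul(Mul(-14, Add(Function('E')(-153), Mul(-1, Mul(-973, Pow(-21261, -1))))), Pow(Function('d')(976), -1)) = Mul(Mul(-14, Add(Pow(Add(-15, -153), Rational(1, 2)), Mul(-1, Mul(-973, Pow(-21261, -1))))), Pow(Add(-11, Pow(976, 2), Mul(8, 976)), -1)) = Mul(Mul(-14, Add(Pow(-168, Rational(1, 2)), Mul(-1, Mul(-973, Rational(-1, 21261))))), Pow(Add(-11, 952576, 7808), -1)) = Mul(Mul(-14, Add(Mul(2, I, Pow(42, Rational(1, 2))), Mul(-1, Rational(973, 21261)))), Pow(960373, -1)) = Mul(Mul(-14, Add(Mul(2, I, Pow(42, Rational(1, 2))), Rational(-973, 21261))), Rational(1, 960373)) = Mul(Mul(-14, Add(Rational(-973, 21261), Mul(2, I, Pow(42, Rational(1, 2))))), Rational(1, 960373)) = Mul(Add(Rational(13622, 21261), Mul(-28, I, Pow(42, Rational(1, 2)))), Rational(1, 960373)) = Add(Rational(13622, 20418490353), Mul(Rational(-28, 960373), I, Pow(42, Rational(1, 2))))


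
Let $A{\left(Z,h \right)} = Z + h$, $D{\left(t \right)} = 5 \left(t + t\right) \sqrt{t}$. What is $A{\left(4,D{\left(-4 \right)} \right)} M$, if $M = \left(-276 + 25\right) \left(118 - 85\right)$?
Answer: $-33132 + 662640 i \approx -33132.0 + 6.6264 \cdot 10^{5} i$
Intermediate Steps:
$M = -8283$ ($M = \left(-251\right) 33 = -8283$)
$D{\left(t \right)} = 10 t^{\frac{3}{2}}$ ($D{\left(t \right)} = 5 \cdot 2 t \sqrt{t} = 10 t \sqrt{t} = 10 t^{\frac{3}{2}}$)
$A{\left(4,D{\left(-4 \right)} \right)} M = \left(4 + 10 \left(-4\right)^{\frac{3}{2}}\right) \left(-8283\right) = \left(4 + 10 \left(- 8 i\right)\right) \left(-8283\right) = \left(4 - 80 i\right) \left(-8283\right) = -33132 + 662640 i$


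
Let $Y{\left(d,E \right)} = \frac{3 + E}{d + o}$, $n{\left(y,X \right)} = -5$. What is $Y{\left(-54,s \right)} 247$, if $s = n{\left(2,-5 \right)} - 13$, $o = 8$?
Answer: $\frac{3705}{46} \approx 80.543$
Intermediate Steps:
$s = -18$ ($s = -5 - 13 = -18$)
$Y{\left(d,E \right)} = \frac{3 + E}{8 + d}$ ($Y{\left(d,E \right)} = \frac{3 + E}{d + 8} = \frac{3 + E}{8 + d}$)
$Y{\left(-54,s \right)} 247 = \frac{3 - 18}{8 - 54} \cdot 247 = \frac{1}{-46} \left(-15\right) 247 = \left(- \frac{1}{46}\right) \left(-15\right) 247 = \frac{15}{46} \cdot 247 = \frac{3705}{46}$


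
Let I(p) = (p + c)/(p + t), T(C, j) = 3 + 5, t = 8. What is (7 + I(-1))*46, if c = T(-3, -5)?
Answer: 368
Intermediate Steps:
T(C, j) = 8
c = 8
I(p) = 1 (I(p) = (p + 8)/(p + 8) = (8 + p)/(8 + p) = 1)
(7 + I(-1))*46 = (7 + 1)*46 = 8*46 = 368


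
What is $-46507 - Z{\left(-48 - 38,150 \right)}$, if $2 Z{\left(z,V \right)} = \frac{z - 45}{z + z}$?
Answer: $- \frac{15998539}{344} \approx -46507.0$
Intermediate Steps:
$Z{\left(z,V \right)} = \frac{-45 + z}{4 z}$ ($Z{\left(z,V \right)} = \frac{\left(z - 45\right) \frac{1}{z + z}}{2} = \frac{\left(-45 + z\right) \frac{1}{2 z}}{2} = \frac{\frac{1}{2} \frac{1}{z} \left(-45 + z\right)}{2} = \frac{-45 + z}{4 z}$)
$-46507 - Z{\left(-48 - 38,150 \right)} = -46507 - \frac{-45 - 86}{4 \left(-48 - 38\right)} = -46507 - \frac{-45 - 86}{4 \left(-86\right)} = -46507 - \frac{1}{4} \left(- \frac{1}{86}\right) \left(-131\right) = -46507 - \frac{131}{344} = - \frac{15998539}{344}$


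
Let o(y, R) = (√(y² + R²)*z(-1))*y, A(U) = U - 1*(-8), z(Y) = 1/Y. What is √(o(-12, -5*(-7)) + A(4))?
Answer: 2*√114 ≈ 21.354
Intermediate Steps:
A(U) = 8 + U (A(U) = U + 8 = 8 + U)
o(y, R) = -y*√(R² + y²) (o(y, R) = (√(y² + R²)/(-1))*y = (√(R² + y²)*(-1))*y = (-√(R² + y²))*y = -y*√(R² + y²))
√(o(-12, -5*(-7)) + A(4)) = √(-1*(-12)*√((-5*(-7))² + (-12)²) + (8 + 4)) = √(-1*(-12)*√(35² + 144) + 12) = √(-1*(-12)*√(1225 + 144) + 12) = √(-1*(-12)*√1369 + 12) = √(-1*(-12)*37 + 12) = √(444 + 12) = √456 = 2*√114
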